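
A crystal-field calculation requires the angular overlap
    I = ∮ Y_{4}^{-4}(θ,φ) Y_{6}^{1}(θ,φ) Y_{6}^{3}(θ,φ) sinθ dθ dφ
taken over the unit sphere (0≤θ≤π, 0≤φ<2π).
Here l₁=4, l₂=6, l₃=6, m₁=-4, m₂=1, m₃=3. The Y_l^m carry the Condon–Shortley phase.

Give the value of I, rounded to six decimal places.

m-sum 0 ✓  L=16 even ✓  2≤6≤10 ✓
Π(2lᵢ+1) = 9×13×13 = 1521
triangle coeff Δ(4,6,6) = 1/15315300
Σ_t [0,4]: t=0:+1/829440 t=1:−1/25920 t=2:+1/9216 t=3:−1/25920 t=4:+1/829440 = 7/207360
(3j)²=28/2431 [(4 6 6; 0 0 0)], sign=+1
Σ_t [4,4]: t=4:+1/414720 = 1/414720
(3j)²=49/2431 [(4 6 6; -4 1 3)], sign=-1
⇒ 4πI² = 12348/34969
I = (-1)√(12348/34969/(4π)) = -0.16763001

-0.167630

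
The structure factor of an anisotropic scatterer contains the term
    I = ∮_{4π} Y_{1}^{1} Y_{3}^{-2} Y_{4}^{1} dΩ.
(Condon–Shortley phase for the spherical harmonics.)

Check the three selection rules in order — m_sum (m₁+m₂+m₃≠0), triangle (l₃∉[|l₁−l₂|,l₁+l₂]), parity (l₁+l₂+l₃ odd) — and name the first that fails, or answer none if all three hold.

none

azimuthal sum: 1 − 2 + 1 = 0  ✓
2 ≤ 4 ≤ 4 (triangle on l)  ✓
L = 1 + 3 + 4 = 8 (even)  ✓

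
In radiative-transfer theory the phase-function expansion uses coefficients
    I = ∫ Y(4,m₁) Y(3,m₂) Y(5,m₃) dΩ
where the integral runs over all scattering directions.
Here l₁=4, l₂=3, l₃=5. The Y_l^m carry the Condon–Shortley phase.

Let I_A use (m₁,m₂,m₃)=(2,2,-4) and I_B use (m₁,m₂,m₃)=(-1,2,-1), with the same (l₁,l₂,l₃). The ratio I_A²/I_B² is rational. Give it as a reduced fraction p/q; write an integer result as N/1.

672/625

Shared (l₁,l₂,l₃)=(4,3,5): N and (l;000)² cancel in I_A²/I_B².
A: Δ = 2!·6!·4!/13! = 1/180180; Racah Σ t=1..2: t=1:−1/2880 t=2:+1/8640 = -1/4320; ⇒ 3j(4 3 5; 2 2 -4)² = 8/429, sgn +1
B: Δ = 2!·6!·4!/13! = 1/180180; Racah Σ t=1..2: t=1:−1/1152 t=2:+1/432 = 5/3456; ⇒ 3j(4 3 5; -1 2 -1)² = 625/36036, sgn +1
I_A²/I_B² = (8/429)/(625/36036) = 672/625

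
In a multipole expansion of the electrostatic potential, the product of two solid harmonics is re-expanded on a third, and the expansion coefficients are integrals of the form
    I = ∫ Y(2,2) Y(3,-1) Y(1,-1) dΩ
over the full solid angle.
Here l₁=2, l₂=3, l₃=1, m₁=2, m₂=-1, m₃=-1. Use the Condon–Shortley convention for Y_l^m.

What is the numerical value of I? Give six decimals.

-0.082589

Rules hold: Σm=0, L=6 even, 1≤1≤5.
N = 5·7·3 = 105
Δ = 4!·0!·2!/7! = 1/105
Racah Σ t=2..2: t=2:+1/4 = 1/4
⇒ 3j(2 3 1; 0 0 0)² = 3/35, sgn -1
Racah Σ t=0..0: t=0:+1/48 = 1/48
⇒ 3j(2 3 1; 2 -1 -1)² = 1/105, sgn +1
4πI² = N·(3j₀)²·(3jₘ)² = 3/35
I = -1·√(0.0857143/4π) = -0.08258890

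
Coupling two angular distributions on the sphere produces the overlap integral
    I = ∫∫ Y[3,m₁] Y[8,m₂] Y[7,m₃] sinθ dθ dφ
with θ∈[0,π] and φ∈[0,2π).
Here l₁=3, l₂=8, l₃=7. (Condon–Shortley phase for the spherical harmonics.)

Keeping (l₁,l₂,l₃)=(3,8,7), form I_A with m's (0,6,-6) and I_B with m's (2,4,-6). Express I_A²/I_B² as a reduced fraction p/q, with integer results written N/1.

7371/2645

Same 3,8,7: normalisation and zero-m 3j drop out of the ratio.
A: Δ: 4! 2! 12! / 19! → 1/5290740; sum: t=2:+1/1916006400 t=3:−1/479001600 = -1/638668800; 3j²(3 8 7; 0 6 -6) = Δ·Π!·Σ² = 117/6460  (sign +1)
B: Δ: 4! 2! 12! / 19! → 1/5290740; sum: t=0:+1/11496038400 t=1:−1/479001600 = -23/11496038400; 3j²(3 8 7; 2 4 -6) = Δ·Π!·Σ² = 529/81396  (sign +1)
I_A²/I_B² = (117/6460)/(529/81396) = 7371/2645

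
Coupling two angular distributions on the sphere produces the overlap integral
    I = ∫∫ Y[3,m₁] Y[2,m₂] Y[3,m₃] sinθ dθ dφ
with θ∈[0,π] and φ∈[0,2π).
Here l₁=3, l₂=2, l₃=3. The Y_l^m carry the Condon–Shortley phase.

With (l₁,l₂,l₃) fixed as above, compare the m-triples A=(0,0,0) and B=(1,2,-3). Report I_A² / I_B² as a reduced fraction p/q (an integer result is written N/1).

Same 3,2,3: normalisation and zero-m 3j drop out of the ratio.
A: Δ: 2! 4! 2! / 9! → 1/3780; sum: t=0:+1/24 t=1:−1/4 t=2:+1/24 = -1/6; 3j²(3 2 3; 0 0 0) = Δ·Π!·Σ² = 4/105  (sign +1)
B: Δ: 2! 4! 2! / 9! → 1/3780; sum: t=2:+1/96 = 1/96; 3j²(3 2 3; 1 2 -3) = Δ·Π!·Σ² = 1/42  (sign +1)
I_A²/I_B² = (4/105)/(1/42) = 8/5

8/5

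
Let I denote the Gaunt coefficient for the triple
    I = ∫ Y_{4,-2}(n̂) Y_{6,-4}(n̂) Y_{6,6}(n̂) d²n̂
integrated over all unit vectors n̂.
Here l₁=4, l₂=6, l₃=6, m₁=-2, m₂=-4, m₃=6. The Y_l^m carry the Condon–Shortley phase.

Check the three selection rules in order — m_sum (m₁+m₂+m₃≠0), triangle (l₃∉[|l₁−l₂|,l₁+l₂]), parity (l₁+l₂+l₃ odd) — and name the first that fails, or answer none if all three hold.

none

m₁+m₂+m₃ = -2 − 4 + 6 = 0  ✓
triangle: |4−6|=2 ≤ l₃=6 ≤ 4+6=10  ✓
parity: l₁+l₂+l₃ = 16 is even  ✓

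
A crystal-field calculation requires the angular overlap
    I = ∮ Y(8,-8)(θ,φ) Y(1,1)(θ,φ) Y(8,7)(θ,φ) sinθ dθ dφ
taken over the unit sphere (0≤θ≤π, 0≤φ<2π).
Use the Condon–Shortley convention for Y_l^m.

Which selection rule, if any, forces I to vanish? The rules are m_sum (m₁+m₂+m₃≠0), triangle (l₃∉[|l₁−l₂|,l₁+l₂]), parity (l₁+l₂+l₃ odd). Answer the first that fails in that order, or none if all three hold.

parity

azimuthal sum: -8 + 1 + 7 = 0  ✓
7 ≤ 8 ≤ 9 (triangle on l)  ✓
L = 8 + 1 + 8 = 17 (odd)  ✗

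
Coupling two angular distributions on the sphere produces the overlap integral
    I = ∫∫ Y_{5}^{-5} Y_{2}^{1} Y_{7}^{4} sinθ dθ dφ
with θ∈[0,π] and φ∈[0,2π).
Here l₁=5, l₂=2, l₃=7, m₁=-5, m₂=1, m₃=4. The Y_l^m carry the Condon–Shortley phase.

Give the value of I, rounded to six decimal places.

0.037585

Checks pass: Σm=0; 14 even; l₃=7∈[3,7].
(2·5+1)(2·2+1)(2·7+1) = 825
Δ: 0! 10! 4! / 15! → 1/15015
sum: t=0:+1/57600 = 1/57600
3j²(5 2 7; 0 0 0) = Δ·Π!·Σ² = 21/715  (sign -1)
sum: t=0:+1/21772800 = 1/21772800
3j²(5 2 7; -5 1 4) = Δ·Π!·Σ² = 1/1365  (sign -1)
combine: 4πI² = 825·21/715·1/1365 = 3/169
take √, sign +1: I = 0.03758481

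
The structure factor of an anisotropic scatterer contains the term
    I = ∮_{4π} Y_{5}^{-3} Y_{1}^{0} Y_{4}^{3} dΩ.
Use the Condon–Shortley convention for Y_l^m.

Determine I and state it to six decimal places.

-0.196426

m-sum 0 ✓  L=10 even ✓  4≤4≤6 ✓
Π(2lᵢ+1) = 11×3×9 = 297
triangle coeff Δ(5,1,4) = 1/495
Σ_t [1,1]: t=1:−1/576 = -1/576
(3j)²=5/99 [(5 1 4; 0 0 0)], sign=-1
Σ_t [1,1]: t=1:−1/5040 = -1/5040
(3j)²=16/495 [(5 1 4; -3 0 3)], sign=+1
⇒ 4πI² = 16/33
I = (-1)√(16/33/(4π)) = -0.19642560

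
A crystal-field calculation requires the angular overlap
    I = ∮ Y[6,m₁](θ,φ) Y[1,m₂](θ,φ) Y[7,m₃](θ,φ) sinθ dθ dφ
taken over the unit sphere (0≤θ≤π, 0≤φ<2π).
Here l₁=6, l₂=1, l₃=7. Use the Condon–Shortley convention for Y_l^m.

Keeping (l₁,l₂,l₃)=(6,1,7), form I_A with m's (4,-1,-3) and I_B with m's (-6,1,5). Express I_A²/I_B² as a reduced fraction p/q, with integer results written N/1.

6/1

Shared (l₁,l₂,l₃)=(6,1,7): N and (l;000)² cancel in I_A²/I_B².
A: Δ = 0!·12!·2!/15! = 1/1365; Racah Σ t=0..0: t=0:+1/14515200 = 1/14515200; ⇒ 3j(6 1 7; 4 -1 -3)² = 2/455, sgn +1
B: Δ = 0!·12!·2!/15! = 1/1365; Racah Σ t=0..0: t=0:+1/958003200 = 1/958003200; ⇒ 3j(6 1 7; -6 1 5)² = 1/1365, sgn +1
I_A²/I_B² = (2/455)/(1/1365) = 6/1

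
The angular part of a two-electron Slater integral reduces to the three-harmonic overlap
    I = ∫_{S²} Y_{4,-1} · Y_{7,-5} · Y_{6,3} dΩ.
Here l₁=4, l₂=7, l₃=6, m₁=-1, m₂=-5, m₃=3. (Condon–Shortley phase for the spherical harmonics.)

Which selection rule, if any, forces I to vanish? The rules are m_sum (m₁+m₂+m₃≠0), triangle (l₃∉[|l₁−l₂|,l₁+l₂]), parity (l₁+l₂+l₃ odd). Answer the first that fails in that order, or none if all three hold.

m_sum

m₁+m₂+m₃ = -1 − 5 + 3 = -3  ✗
triangle: |4−7|=3 ≤ l₃=6 ≤ 4+7=11
parity: l₁+l₂+l₃ = 17 is odd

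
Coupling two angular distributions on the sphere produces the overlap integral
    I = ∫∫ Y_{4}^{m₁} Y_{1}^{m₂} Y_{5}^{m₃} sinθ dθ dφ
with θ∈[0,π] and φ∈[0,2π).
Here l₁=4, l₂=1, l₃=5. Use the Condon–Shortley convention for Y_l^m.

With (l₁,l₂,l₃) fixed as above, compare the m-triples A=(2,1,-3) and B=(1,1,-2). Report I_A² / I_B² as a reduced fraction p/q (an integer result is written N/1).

4/3

Same 4,1,5: normalisation and zero-m 3j drop out of the ratio.
A: Δ: 0! 8! 2! / 11! → 1/495; sum: t=0:+1/2880 = 1/2880; 3j²(4 1 5; 2 1 -3) = Δ·Π!·Σ² = 28/495  (sign +1)
B: Δ: 0! 8! 2! / 11! → 1/495; sum: t=0:+1/1440 = 1/1440; 3j²(4 1 5; 1 1 -2) = Δ·Π!·Σ² = 7/165  (sign -1)
I_A²/I_B² = (28/495)/(7/165) = 4/3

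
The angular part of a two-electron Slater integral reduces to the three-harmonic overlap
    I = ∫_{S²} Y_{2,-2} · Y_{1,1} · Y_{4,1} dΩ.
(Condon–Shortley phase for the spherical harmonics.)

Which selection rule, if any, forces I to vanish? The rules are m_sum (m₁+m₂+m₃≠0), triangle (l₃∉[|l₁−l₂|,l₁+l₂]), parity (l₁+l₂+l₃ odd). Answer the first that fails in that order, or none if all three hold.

m₁+m₂+m₃ = -2 + 1 + 1 = 0  ✓
triangle: |2−1|=1 ≤ l₃=4 ≤ 2+1=3  ✗
parity: l₁+l₂+l₃ = 7 is odd

triangle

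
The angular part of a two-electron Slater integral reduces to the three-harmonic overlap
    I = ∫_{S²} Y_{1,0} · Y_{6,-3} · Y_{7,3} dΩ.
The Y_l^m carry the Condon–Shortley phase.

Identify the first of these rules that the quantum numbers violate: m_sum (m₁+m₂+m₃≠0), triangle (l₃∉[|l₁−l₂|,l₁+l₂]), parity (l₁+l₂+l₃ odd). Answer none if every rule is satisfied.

none

Σmᵢ = 0  ✓
l₃∈[|l₁−l₂|,l₁+l₂]=[5,7], have l₃=7  ✓
Σlᵢ = 14 ⇒ even  ✓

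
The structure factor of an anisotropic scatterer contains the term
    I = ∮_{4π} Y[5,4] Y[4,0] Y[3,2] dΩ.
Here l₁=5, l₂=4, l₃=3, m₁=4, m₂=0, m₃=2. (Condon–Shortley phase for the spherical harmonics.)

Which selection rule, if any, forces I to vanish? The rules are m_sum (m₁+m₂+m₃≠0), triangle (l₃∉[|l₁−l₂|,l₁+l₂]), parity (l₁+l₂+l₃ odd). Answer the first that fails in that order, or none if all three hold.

Σmᵢ = 6  ✗
l₃∈[|l₁−l₂|,l₁+l₂]=[1,9], have l₃=3
Σlᵢ = 12 ⇒ even

m_sum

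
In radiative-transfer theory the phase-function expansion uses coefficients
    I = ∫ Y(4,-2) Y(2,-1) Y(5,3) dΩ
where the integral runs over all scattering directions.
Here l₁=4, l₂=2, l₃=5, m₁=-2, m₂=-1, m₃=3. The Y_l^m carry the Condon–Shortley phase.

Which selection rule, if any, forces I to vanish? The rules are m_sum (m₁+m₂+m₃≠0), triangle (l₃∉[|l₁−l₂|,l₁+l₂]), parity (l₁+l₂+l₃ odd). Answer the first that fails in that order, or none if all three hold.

parity

azimuthal sum: -2 − 1 + 3 = 0  ✓
2 ≤ 5 ≤ 6 (triangle on l)  ✓
L = 4 + 2 + 5 = 11 (odd)  ✗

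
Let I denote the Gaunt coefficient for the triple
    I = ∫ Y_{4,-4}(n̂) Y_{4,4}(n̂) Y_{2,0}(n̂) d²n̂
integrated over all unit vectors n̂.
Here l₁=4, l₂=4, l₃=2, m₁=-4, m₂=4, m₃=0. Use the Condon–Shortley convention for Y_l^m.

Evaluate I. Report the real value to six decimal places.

-0.229376

m-sum 0 ✓  L=10 even ✓  0≤2≤8 ✓
Π(2lᵢ+1) = 9×9×5 = 405
triangle coeff Δ(4,4,2) = 1/13860
Σ_t [2,4]: t=2:+1/192 t=3:−1/36 t=4:+1/192 = -5/288
(3j)²=20/693 [(4 4 2; 0 0 0)], sign=-1
Σ_t [6,6]: t=6:+1/2880 = 1/2880
(3j)²=28/495 [(4 4 2; -4 4 0)], sign=+1
⇒ 4πI² = 80/121
I = (-1)√(80/121/(4π)) = -0.22937568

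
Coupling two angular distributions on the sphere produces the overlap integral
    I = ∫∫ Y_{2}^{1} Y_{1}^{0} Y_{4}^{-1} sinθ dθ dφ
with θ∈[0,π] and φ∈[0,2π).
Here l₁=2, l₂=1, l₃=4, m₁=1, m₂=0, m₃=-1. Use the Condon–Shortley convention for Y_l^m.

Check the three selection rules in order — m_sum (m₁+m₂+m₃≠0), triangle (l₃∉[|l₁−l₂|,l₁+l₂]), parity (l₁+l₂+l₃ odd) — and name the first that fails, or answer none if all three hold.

triangle

m₁+m₂+m₃ = 1 + 0 − 1 = 0  ✓
triangle: |2−1|=1 ≤ l₃=4 ≤ 2+1=3  ✗
parity: l₁+l₂+l₃ = 7 is odd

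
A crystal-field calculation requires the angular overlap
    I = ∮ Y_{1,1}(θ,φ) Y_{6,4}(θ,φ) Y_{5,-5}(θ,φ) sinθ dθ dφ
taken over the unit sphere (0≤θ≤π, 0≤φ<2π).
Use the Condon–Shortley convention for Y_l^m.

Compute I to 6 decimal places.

0.040859

Checks pass: Σm=0; 12 even; l₃=5∈[5,7].
(2·1+1)(2·6+1)(2·5+1) = 429
Δ: 2! 0! 10! / 13! → 1/858
sum: t=1:−1/14400 = -1/14400
3j²(1 6 5; 0 0 0) = Δ·Π!·Σ² = 6/143  (sign +1)
sum: t=0:+1/7257600 = 1/7257600
3j²(1 6 5; 1 4 -5) = Δ·Π!·Σ² = 1/858  (sign +1)
combine: 4πI² = 429·6/143·1/858 = 3/143
take √, sign +1: I = 0.04085899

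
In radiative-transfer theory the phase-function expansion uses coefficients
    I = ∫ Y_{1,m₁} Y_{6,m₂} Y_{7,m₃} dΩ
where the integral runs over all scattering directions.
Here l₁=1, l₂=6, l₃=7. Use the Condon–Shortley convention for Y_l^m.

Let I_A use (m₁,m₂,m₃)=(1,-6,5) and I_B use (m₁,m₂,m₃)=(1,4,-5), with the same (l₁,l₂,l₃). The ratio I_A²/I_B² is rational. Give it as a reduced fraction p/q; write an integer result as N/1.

1/66

l's match ⇒ only the (l;m) 3-j factors differ between A and B.
A: triangle coeff Δ(1,6,7) = 1/1365; Σ_t [0,0]: t=0:+1/958003200 = 1/958003200; (3j)²=1/1365 [(1 6 7; 1 -6 5)], sign=+1
B: triangle coeff Δ(1,6,7) = 1/1365; Σ_t [0,0]: t=0:+1/14515200 = 1/14515200; (3j)²=22/455 [(1 6 7; 1 4 -5)], sign=+1
I_A²/I_B² = (1/1365)/(22/455) = 1/66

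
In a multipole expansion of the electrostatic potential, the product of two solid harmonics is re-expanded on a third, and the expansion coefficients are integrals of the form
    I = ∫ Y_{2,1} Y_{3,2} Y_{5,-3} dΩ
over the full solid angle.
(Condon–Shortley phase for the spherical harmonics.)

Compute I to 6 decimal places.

Checks pass: Σm=0; 10 even; l₃=5∈[1,5].
(2·2+1)(2·3+1)(2·5+1) = 385
Δ: 0! 4! 6! / 11! → 1/2310
sum: t=0:+1/144 = 1/144
3j²(2 3 5; 0 0 0) = Δ·Π!·Σ² = 10/231  (sign -1)
sum: t=0:+1/720 = 1/720
3j²(2 3 5; 1 2 -3) = Δ·Π!·Σ² = 8/165  (sign +1)
combine: 4πI² = 385·10/231·8/165 = 80/99
take √, sign -1: I = -0.25358436

-0.253584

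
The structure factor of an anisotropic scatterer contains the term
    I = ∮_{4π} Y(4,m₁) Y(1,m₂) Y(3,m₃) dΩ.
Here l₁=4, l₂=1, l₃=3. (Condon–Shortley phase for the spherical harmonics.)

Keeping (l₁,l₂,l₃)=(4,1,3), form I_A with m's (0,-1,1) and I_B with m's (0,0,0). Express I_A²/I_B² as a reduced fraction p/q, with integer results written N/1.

Same 4,1,3: normalisation and zero-m 3j drop out of the ratio.
A: Δ: 2! 6! 0! / 9! → 1/252; sum: t=0:+1/96 = 1/96; 3j²(4 1 3; 0 -1 1) = Δ·Π!·Σ² = 1/42  (sign +1)
B: Δ: 2! 6! 0! / 9! → 1/252; sum: t=1:−1/36 = -1/36; 3j²(4 1 3; 0 0 0) = Δ·Π!·Σ² = 4/63  (sign +1)
I_A²/I_B² = (1/42)/(4/63) = 3/8

3/8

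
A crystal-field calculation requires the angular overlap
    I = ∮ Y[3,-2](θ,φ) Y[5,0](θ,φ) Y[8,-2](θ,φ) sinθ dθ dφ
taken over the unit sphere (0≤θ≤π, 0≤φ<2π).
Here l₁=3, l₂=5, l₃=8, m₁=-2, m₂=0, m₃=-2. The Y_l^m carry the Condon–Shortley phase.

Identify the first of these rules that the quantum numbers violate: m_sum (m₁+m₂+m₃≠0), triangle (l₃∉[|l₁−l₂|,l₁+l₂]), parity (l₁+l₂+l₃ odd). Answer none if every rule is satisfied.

m_sum

Σmᵢ = -4  ✗
l₃∈[|l₁−l₂|,l₁+l₂]=[2,8], have l₃=8
Σlᵢ = 16 ⇒ even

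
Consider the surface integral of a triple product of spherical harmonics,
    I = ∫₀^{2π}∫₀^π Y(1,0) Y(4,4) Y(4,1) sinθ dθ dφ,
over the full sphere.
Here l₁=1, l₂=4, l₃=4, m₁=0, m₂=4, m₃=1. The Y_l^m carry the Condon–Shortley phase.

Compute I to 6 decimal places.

0.000000

Σmᵢ = 5 ≠ 0, so the φ-integral vanishes; I = 0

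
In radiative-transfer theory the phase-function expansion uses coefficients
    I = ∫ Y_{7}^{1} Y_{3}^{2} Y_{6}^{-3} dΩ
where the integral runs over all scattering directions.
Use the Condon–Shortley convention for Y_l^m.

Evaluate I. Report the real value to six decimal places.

m-sum 0 ✓  L=16 even ✓  4≤6≤10 ✓
Π(2lᵢ+1) = 15×7×13 = 1365
triangle coeff Δ(7,3,6) = 1/2042040
Σ_t [1,3]: t=1:−1/207360 t=2:+1/57600 t=3:−1/207360 = 1/129600
(3j)²=168/12155 [(7 3 6; 0 0 0)], sign=+1
Σ_t [3,4]: t=3:−1/362880 t=4:+1/1935360 = -13/5806080
(3j)²=195/10472 [(7 3 6; 1 2 -3)], sign=+1
⇒ 4πI² = 12285/34969
I = (+1)√(12285/34969/(4π)) = 0.16720184

0.167202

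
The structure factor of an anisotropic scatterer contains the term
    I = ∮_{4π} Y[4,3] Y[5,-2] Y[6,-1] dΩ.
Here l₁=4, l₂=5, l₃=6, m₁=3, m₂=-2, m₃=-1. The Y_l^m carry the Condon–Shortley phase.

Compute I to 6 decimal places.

L=15 odd ⇒ parity kills the (l;000) factor ⇒ I = 0

0.000000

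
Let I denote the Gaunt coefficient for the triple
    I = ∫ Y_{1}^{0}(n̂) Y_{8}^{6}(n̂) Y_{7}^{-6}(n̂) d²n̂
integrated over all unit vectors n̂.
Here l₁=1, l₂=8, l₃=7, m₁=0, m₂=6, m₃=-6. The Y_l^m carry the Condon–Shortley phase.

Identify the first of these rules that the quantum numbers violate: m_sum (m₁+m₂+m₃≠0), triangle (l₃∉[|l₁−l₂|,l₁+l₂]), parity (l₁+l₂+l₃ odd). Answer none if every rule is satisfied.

none

Σmᵢ = 0  ✓
l₃∈[|l₁−l₂|,l₁+l₂]=[7,9], have l₃=7  ✓
Σlᵢ = 16 ⇒ even  ✓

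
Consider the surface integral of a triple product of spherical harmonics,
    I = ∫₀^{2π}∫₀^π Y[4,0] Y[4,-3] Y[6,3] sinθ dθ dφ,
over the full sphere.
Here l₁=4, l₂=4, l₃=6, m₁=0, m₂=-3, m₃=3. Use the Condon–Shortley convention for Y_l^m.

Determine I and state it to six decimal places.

0.123195

m-sum 0 ✓  L=14 even ✓  0≤6≤8 ✓
Π(2lᵢ+1) = 9×9×13 = 1053
triangle coeff Δ(4,4,6) = 1/1261260
Σ_t [0,2]: t=0:+1/4608 t=1:−1/1296 t=2:+1/4608 = -7/20736
(3j)²=20/1287 [(4 4 6; 0 0 0)], sign=-1
Σ_t [0,1]: t=0:+1/11520 t=1:−1/25920 = 1/20736
(3j)²=5/429 [(4 4 6; 0 -3 3)], sign=-1
⇒ 4πI² = 300/1573
I = (+1)√(300/1573/(4π)) = 0.12319450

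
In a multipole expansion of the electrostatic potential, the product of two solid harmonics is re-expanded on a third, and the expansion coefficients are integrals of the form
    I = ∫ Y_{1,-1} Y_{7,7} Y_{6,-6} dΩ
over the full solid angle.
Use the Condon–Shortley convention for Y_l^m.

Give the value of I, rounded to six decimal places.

-0.333779

Checks pass: Σm=0; 14 even; l₃=6∈[6,8].
(2·1+1)(2·7+1)(2·6+1) = 585
Δ: 2! 0! 12! / 15! → 1/1365
sum: t=1:−1/518400 = -1/518400
3j²(1 7 6; 0 0 0) = Δ·Π!·Σ² = 7/195  (sign -1)
sum: t=2:+1/958003200 = 1/958003200
3j²(1 7 6; -1 7 -6) = Δ·Π!·Σ² = 1/15  (sign +1)
combine: 4πI² = 585·7/195·1/15 = 7/5
take √, sign -1: I = -0.33377906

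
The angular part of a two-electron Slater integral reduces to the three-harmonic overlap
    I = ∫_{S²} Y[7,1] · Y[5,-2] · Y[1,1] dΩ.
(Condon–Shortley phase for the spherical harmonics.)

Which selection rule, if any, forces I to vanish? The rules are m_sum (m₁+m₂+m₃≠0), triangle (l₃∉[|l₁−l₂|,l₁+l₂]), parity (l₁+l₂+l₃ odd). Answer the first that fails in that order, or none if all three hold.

triangle

m₁+m₂+m₃ = 1 − 2 + 1 = 0  ✓
triangle: |7−5|=2 ≤ l₃=1 ≤ 7+5=12  ✗
parity: l₁+l₂+l₃ = 13 is odd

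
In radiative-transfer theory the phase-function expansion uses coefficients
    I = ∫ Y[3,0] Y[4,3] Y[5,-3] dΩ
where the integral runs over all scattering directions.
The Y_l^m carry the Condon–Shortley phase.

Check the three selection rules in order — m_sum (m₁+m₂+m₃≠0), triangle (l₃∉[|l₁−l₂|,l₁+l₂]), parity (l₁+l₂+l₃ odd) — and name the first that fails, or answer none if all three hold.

Σmᵢ = 0  ✓
l₃∈[|l₁−l₂|,l₁+l₂]=[1,7], have l₃=5  ✓
Σlᵢ = 12 ⇒ even  ✓

none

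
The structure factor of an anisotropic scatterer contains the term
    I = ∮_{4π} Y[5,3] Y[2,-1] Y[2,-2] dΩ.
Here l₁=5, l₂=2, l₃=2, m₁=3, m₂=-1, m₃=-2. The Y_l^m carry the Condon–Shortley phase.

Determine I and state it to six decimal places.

triangle: need 3≤l₃≤7, have 2; I=0

0.000000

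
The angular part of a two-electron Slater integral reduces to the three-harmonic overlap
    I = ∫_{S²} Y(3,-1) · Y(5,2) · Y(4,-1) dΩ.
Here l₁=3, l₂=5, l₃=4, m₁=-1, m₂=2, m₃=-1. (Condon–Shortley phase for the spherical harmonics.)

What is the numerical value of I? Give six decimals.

0.148044

m-sum 0 ✓  L=12 even ✓  2≤4≤8 ✓
Π(2lᵢ+1) = 7×11×9 = 693
triangle coeff Δ(3,5,4) = 1/180180
Σ_t [1,3]: t=1:−1/576 t=2:+1/144 t=3:−1/576 = 1/288
(3j)²=20/1001 [(3 5 4; 0 0 0)], sign=+1
Σ_t [2,4]: t=2:+1/960 t=3:−1/288 t=4:+1/1728 = -1/540
(3j)²=128/6435 [(3 5 4; -1 2 -1)], sign=+1
⇒ 4πI² = 512/1859
I = (+1)√(512/1859/(4π)) = 0.14804384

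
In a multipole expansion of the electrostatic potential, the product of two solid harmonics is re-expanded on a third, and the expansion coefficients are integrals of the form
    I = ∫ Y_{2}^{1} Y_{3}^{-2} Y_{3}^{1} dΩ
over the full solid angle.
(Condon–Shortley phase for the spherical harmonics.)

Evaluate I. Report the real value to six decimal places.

Rules hold: Σm=0, L=8 even, 1≤3≤5.
N = 5·7·7 = 245
Δ = 2!·2!·4!/9! = 1/3780
Racah Σ t=0..2: t=0:+1/24 t=1:−1/4 t=2:+1/24 = -1/6
⇒ 3j(2 3 3; 0 0 0)² = 4/105, sgn +1
Racah Σ t=0..1: t=0:+1/12 t=1:−1/48 = 1/16
⇒ 3j(2 3 3; 1 -2 1)² = 1/28, sgn +1
4πI² = N·(3j₀)²·(3jₘ)² = 1/3
I = +1·√(0.333333/4π) = 0.16286750

0.162868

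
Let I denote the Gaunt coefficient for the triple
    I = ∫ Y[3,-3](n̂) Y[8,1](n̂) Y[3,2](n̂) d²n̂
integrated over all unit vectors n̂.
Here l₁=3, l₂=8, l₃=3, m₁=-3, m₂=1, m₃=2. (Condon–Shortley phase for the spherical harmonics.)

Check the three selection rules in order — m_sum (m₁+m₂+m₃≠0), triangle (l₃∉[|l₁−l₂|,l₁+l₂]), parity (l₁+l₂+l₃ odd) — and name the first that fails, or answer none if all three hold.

triangle

azimuthal sum: -3 + 1 + 2 = 0  ✓
5 ≤ 3 ≤ 11 (triangle on l)  ✗
L = 3 + 8 + 3 = 14 (even)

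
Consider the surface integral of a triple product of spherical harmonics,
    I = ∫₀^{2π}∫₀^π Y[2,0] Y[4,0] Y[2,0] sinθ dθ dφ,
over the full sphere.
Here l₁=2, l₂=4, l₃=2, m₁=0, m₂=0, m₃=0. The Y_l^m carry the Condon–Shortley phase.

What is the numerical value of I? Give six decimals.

Rules hold: Σm=0, L=8 even, 2≤2≤6.
N = 5·9·5 = 225
Δ = 4!·0!·4!/9! = 1/630
Racah Σ t=2..2: t=2:+1/16 = 1/16
⇒ 3j(2 4 2; 0 0 0)² = 2/35, sgn +1
(m-triple is (0,0,0) — same symbol as above.)
4πI² = N·(3j₀)²·(3jₘ)² = 36/49
I = +1·√(0.734694/4π) = 0.24179554

0.241796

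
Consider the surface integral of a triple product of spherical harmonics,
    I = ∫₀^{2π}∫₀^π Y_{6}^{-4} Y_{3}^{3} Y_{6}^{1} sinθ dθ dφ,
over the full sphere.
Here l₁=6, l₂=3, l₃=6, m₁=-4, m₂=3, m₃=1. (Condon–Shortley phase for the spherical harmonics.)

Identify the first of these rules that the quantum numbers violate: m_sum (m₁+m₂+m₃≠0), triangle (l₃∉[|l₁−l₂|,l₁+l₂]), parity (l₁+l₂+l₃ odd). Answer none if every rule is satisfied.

parity

Σmᵢ = 0  ✓
l₃∈[|l₁−l₂|,l₁+l₂]=[3,9], have l₃=6  ✓
Σlᵢ = 15 ⇒ odd  ✗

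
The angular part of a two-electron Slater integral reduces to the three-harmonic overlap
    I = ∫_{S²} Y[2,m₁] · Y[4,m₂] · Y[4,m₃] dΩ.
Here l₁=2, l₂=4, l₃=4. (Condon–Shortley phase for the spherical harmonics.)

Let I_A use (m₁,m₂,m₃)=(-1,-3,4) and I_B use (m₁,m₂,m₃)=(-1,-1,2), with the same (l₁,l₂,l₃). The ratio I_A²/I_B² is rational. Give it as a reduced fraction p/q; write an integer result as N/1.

l's match ⇒ only the (l;m) 3-j factors differ between A and B.
A: triangle coeff Δ(2,4,4) = 1/13860; Σ_t [1,1]: t=1:−1/1440 = -1/1440; (3j)²=7/165 [(2 4 4; -1 -3 4)], sign=-1
B: triangle coeff Δ(2,4,4) = 1/13860; Σ_t [1,2]: t=1:−1/96 t=2:+1/240 = -1/160; (3j)²=27/1540 [(2 4 4; -1 -1 2)], sign=-1
I_A²/I_B² = (7/165)/(27/1540) = 196/81

196/81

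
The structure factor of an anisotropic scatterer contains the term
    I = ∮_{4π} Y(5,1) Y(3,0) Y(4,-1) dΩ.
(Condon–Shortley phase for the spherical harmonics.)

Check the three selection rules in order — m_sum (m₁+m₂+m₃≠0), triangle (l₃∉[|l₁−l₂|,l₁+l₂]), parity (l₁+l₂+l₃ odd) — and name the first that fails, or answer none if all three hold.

azimuthal sum: 1 + 0 − 1 = 0  ✓
2 ≤ 4 ≤ 8 (triangle on l)  ✓
L = 5 + 3 + 4 = 12 (even)  ✓

none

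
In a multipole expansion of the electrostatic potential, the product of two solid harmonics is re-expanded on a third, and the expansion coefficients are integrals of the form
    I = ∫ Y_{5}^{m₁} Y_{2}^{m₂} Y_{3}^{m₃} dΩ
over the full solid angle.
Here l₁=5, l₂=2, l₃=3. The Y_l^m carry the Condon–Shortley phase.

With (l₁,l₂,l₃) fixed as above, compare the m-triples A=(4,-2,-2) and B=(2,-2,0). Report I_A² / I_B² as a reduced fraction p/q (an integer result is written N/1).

18/5

Same 5,2,3: normalisation and zero-m 3j drop out of the ratio.
A: Δ: 4! 6! 0! / 11! → 1/2310; sum: t=0:+1/2880 = 1/2880; 3j²(5 2 3; 4 -2 -2) = Δ·Π!·Σ² = 3/55  (sign -1)
B: Δ: 4! 6! 0! / 11! → 1/2310; sum: t=0:+1/864 = 1/864; 3j²(5 2 3; 2 -2 0) = Δ·Π!·Σ² = 1/66  (sign -1)
I_A²/I_B² = (3/55)/(1/66) = 18/5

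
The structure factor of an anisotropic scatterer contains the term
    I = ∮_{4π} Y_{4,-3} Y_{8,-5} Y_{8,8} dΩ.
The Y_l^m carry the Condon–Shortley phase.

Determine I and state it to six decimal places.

-0.089083

m-sum 0 ✓  L=20 even ✓  4≤8≤12 ✓
Π(2lᵢ+1) = 9×17×17 = 2601
triangle coeff Δ(4,8,8) = 1/185175900
Σ_t [0,4]: t=0:+1/557383680 t=1:−1/21772800 t=2:+1/8294400 t=3:−1/21772800 t=4:+1/557383680 = 1/30965760
(3j)²=36/4199 [(4 8 8; 0 0 0)], sign=+1
Σ_t [3,3]: t=3:−1/68976230400 = -1/68976230400
(3j)²=13/2907 [(4 8 8; -3 -5 8)], sign=-1
⇒ 4πI² = 36/361
I = (-1)√(36/361/(4π)) = -0.08908257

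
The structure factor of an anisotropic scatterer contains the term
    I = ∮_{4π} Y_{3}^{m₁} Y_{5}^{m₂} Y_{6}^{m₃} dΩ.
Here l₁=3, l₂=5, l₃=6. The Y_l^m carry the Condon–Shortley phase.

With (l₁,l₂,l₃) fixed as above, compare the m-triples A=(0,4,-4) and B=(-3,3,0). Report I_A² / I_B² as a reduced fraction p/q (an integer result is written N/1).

Shared (l₁,l₂,l₃)=(3,5,6): N and (l;000)² cancel in I_A²/I_B².
A: Δ = 2!·4!·8!/15! = 1/675675; Racah Σ t=1..2: t=1:−1/161280 t=2:+1/60480 = 1/96768; ⇒ 3j(3 5 6; 0 4 -4)² = 15/1001, sgn +1
B: Δ = 2!·4!·8!/15! = 1/675675; Racah Σ t=2..2: t=2:+1/69120 = 1/69120; ⇒ 3j(3 5 6; -3 3 0)² = 4/429, sgn +1
I_A²/I_B² = (15/1001)/(4/429) = 45/28

45/28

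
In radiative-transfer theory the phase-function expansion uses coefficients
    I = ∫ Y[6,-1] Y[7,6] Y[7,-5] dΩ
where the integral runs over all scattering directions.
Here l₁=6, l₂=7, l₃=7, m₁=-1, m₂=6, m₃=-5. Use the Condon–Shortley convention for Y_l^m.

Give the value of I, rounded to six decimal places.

-0.100056

Checks pass: Σm=0; 20 even; l₃=7∈[1,13].
(2·6+1)(2·7+1)(2·7+1) = 2925
Δ: 6! 6! 8! / 21! → 1/2444321880
sum: t=0:+1/2612736000 t=1:−1/20736000 t=2:+1/1658880 t=3:−1/746496 t=4:+1/1658880 t=5:−1/20736000 t=6:+1/2612736000 = -1/4354560
3j²(6 7 7; 0 0 0) = Δ·Π!·Σ² = 1000/138567  (sign +1)
sum: t=5:−1/232243200 t=6:+1/435456000 = -1/497664000
3j²(6 7 7; -1 6 -5) = Δ·Π!·Σ² = 77/12920  (sign -1)
combine: 4πI² = 2925·1000/138567·77/12920 = 13125/104329
take √, sign -1: I = -0.10005578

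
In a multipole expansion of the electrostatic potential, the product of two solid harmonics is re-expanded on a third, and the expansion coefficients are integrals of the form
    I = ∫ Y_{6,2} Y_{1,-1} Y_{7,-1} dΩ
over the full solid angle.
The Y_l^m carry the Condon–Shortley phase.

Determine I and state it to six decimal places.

Rules hold: Σm=0, L=14 even, 5≤7≤7.
N = 13·3·15 = 585
Δ = 0!·12!·2!/15! = 1/1365
Racah Σ t=0..0: t=0:+1/518400 = 1/518400
⇒ 3j(6 1 7; 0 0 0)² = 7/195, sgn -1
Racah Σ t=0..0: t=0:+1/1935360 = 1/1935360
⇒ 3j(6 1 7; 2 -1 -1)² = 1/91, sgn +1
4πI² = N·(3j₀)²·(3jₘ)² = 3/13
I = -1·√(0.230769/4π) = -0.13551395

-0.135514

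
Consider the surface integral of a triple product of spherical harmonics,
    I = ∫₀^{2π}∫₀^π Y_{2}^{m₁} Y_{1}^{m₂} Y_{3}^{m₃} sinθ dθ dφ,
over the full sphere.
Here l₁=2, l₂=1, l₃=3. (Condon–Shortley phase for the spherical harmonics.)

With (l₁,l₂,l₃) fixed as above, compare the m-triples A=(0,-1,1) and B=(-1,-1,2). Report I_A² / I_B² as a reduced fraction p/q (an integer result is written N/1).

Shared (l₁,l₂,l₃)=(2,1,3): N and (l;000)² cancel in I_A²/I_B².
A: Δ = 0!·4!·2!/7! = 1/105; Racah Σ t=0..0: t=0:+1/8 = 1/8; ⇒ 3j(2 1 3; 0 -1 1)² = 2/35, sgn +1
B: Δ = 0!·4!·2!/7! = 1/105; Racah Σ t=0..0: t=0:+1/12 = 1/12; ⇒ 3j(2 1 3; -1 -1 2)² = 2/21, sgn -1
I_A²/I_B² = (2/35)/(2/21) = 3/5

3/5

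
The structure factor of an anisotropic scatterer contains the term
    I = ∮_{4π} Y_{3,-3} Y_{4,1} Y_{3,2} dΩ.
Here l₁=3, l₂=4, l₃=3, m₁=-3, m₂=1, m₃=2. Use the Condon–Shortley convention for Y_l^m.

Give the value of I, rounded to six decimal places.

0.140463

m-sum 0 ✓  L=10 even ✓  1≤3≤7 ✓
Π(2lᵢ+1) = 7×9×7 = 441
triangle coeff Δ(3,4,3) = 1/34650
Σ_t [1,3]: t=1:−1/72 t=2:+1/16 t=3:−1/72 = 5/144
(3j)²=2/77 [(3 4 3; 0 0 0)], sign=-1
Σ_t [4,4]: t=4:+1/288 = 1/288
(3j)²=5/231 [(3 4 3; -3 1 2)], sign=-1
⇒ 4πI² = 30/121
I = (+1)√(30/121/(4π)) = 0.14046335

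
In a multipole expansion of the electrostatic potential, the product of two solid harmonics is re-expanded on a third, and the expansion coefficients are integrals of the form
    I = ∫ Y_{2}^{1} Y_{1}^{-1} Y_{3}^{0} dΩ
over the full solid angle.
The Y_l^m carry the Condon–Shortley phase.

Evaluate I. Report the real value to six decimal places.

Rules hold: Σm=0, L=6 even, 1≤3≤3.
N = 5·3·7 = 105
Δ = 0!·4!·2!/7! = 1/105
Racah Σ t=0..0: t=0:+1/4 = 1/4
⇒ 3j(2 1 3; 0 0 0)² = 3/35, sgn -1
Racah Σ t=0..0: t=0:+1/12 = 1/12
⇒ 3j(2 1 3; 1 -1 0)² = 1/35, sgn -1
4πI² = N·(3j₀)²·(3jₘ)² = 9/35
I = +1·√(0.257143/4π) = 0.14304817

0.143048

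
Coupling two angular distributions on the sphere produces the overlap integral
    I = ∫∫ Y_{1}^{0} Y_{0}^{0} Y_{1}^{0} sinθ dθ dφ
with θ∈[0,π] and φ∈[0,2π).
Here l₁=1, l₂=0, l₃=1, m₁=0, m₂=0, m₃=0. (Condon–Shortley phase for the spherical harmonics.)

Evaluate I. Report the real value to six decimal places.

m-sum 0 ✓  L=2 even ✓  1≤1≤1 ✓
Π(2lᵢ+1) = 3×1×3 = 9
triangle coeff Δ(1,0,1) = 1/3
Σ_t [0,0]: t=0:+1/1 = 1/1
(3j)²=1/3 [(1 0 1; 0 0 0)], sign=-1
(m-triple is (0,0,0) — same symbol as above.)
⇒ 4πI² = 1/1
I = (+1)√(1/1/(4π)) = 0.28209479

0.282095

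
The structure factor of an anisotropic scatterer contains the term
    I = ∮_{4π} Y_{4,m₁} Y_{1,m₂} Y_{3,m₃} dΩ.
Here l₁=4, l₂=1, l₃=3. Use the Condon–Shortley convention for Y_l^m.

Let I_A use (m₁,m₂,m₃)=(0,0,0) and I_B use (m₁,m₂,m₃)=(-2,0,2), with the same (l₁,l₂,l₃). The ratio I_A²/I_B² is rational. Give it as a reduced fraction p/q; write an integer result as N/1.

4/3

Same 4,1,3: normalisation and zero-m 3j drop out of the ratio.
A: Δ: 2! 6! 0! / 9! → 1/252; sum: t=1:−1/36 = -1/36; 3j²(4 1 3; 0 0 0) = Δ·Π!·Σ² = 4/63  (sign +1)
B: Δ: 2! 6! 0! / 9! → 1/252; sum: t=1:−1/120 = -1/120; 3j²(4 1 3; -2 0 2) = Δ·Π!·Σ² = 1/21  (sign +1)
I_A²/I_B² = (4/63)/(1/21) = 4/3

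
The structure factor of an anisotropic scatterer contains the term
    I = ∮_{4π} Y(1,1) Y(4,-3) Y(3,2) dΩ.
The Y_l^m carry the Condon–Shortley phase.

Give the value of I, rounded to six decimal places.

Rules hold: Σm=0, L=8 even, 3≤3≤5.
N = 3·9·7 = 189
Δ = 2!·0!·6!/9! = 1/252
Racah Σ t=1..1: t=1:−1/36 = -1/36
⇒ 3j(1 4 3; 0 0 0)² = 4/63, sgn +1
Racah Σ t=0..0: t=0:+1/240 = 1/240
⇒ 3j(1 4 3; 1 -3 2)² = 1/12, sgn -1
4πI² = N·(3j₀)²·(3jₘ)² = 1/1
I = -1·√(1/4π) = -0.28209479

-0.282095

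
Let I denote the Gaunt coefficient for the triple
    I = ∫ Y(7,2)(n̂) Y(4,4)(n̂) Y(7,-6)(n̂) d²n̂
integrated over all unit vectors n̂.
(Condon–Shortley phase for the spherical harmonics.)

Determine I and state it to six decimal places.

0.082491

Rules hold: Σm=0, L=18 even, 3≤7≤11.
N = 15·9·15 = 2025
Δ = 4!·10!·4!/19! = 1/58198140
Racah Σ t=0..4: t=0:+1/17418240 t=1:−1/622080 t=2:+1/230400 t=3:−1/622080 t=4:+1/17418240 = 1/806400
⇒ 3j(7 4 7; 0 0 0)² = 2268/230945, sgn -1
Racah Σ t=4..4: t=4:+1/209018880 = 1/209018880
⇒ 3j(7 4 7; 2 4 -6)² = 25/5814, sgn -1
4πI² = N·(3j₀)²·(3jₘ)² = 1275750/14919047
I = +1·√(0.0855115/4π) = 0.08249114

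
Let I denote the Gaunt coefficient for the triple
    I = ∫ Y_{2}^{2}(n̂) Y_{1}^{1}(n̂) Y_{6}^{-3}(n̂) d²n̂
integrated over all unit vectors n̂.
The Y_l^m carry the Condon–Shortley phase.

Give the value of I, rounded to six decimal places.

l₃=6 ∉ [1,3] — triangle fails ⇒ I = 0

0.000000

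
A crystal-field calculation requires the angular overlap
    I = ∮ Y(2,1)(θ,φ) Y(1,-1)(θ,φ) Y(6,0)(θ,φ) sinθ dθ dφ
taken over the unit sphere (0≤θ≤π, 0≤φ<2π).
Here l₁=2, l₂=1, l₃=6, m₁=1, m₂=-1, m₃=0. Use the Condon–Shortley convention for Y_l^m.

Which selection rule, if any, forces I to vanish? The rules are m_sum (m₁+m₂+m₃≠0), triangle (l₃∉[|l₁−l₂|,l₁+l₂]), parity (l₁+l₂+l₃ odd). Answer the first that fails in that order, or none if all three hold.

azimuthal sum: 1 − 1 + 0 = 0  ✓
1 ≤ 6 ≤ 3 (triangle on l)  ✗
L = 2 + 1 + 6 = 9 (odd)

triangle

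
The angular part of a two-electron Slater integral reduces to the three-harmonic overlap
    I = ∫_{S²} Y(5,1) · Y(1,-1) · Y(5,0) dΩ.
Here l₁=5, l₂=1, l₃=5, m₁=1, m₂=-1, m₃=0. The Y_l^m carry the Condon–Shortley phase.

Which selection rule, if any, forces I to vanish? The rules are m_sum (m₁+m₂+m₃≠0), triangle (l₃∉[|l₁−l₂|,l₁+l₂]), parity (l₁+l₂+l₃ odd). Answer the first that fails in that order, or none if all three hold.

parity

Σmᵢ = 0  ✓
l₃∈[|l₁−l₂|,l₁+l₂]=[4,6], have l₃=5  ✓
Σlᵢ = 11 ⇒ odd  ✗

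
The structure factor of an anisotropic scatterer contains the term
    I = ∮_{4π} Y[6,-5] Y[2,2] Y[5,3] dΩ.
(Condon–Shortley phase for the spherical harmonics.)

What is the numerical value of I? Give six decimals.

l₁+l₂+l₃=13 is odd: 3j(l;000)=0 ⇒ I=0

0.000000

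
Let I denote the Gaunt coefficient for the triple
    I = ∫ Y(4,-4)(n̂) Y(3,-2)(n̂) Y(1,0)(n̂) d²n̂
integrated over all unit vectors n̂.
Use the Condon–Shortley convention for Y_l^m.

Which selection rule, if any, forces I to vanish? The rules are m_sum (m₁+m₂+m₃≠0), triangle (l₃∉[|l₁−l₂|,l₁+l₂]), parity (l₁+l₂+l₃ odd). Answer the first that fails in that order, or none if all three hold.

azimuthal sum: -4 − 2 + 0 = -6  ✗
1 ≤ 1 ≤ 7 (triangle on l)
L = 4 + 3 + 1 = 8 (even)

m_sum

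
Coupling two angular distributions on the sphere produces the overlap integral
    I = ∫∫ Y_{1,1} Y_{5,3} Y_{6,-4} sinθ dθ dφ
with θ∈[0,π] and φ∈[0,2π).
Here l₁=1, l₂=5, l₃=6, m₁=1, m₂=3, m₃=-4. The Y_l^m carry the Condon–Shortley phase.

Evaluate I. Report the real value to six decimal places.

Rules hold: Σm=0, L=12 even, 4≤6≤6.
N = 3·11·13 = 429
Δ = 0!·2!·10!/13! = 1/858
Racah Σ t=0..0: t=0:+1/14400 = 1/14400
⇒ 3j(1 5 6; 0 0 0)² = 6/143, sgn +1
Racah Σ t=0..0: t=0:+1/161280 = 1/161280
⇒ 3j(1 5 6; 1 3 -4)² = 15/286, sgn +1
4πI² = N·(3j₀)²·(3jₘ)² = 135/143
I = +1·√(0.944056/4π) = 0.27409047

0.274090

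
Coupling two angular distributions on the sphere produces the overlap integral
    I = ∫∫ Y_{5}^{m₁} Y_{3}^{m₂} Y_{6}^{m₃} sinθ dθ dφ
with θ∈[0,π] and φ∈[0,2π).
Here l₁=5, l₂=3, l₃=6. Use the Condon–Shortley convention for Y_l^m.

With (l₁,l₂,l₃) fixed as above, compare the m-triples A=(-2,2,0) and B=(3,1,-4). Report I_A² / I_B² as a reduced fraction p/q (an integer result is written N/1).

l's match ⇒ only the (l;m) 3-j factors differ between A and B.
A: triangle coeff Δ(5,3,6) = 1/675675; Σ_t [1,2]: t=1:−1/34560 t=2:+1/8640 = 1/11520; (3j)²=3/143 [(5 3 6; -2 2 0)], sign=+1
B: triangle coeff Δ(5,3,6) = 1/675675; Σ_t [0,2]: t=0:+1/69120 t=1:−1/30240 t=2:+1/322560 = -1/64512; (3j)²=10/1001 [(5 3 6; 3 1 -4)], sign=-1
I_A²/I_B² = (3/143)/(10/1001) = 21/10

21/10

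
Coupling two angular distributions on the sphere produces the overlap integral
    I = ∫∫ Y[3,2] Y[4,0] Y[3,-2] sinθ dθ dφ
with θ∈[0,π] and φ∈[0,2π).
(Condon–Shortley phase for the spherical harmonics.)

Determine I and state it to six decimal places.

-0.179515

Checks pass: Σm=0; 10 even; l₃=3∈[1,7].
(2·3+1)(2·4+1)(2·3+1) = 441
Δ: 4! 2! 4! / 11! → 1/34650
sum: t=1:−1/72 t=2:+1/16 t=3:−1/72 = 5/144
3j²(3 4 3; 0 0 0) = Δ·Π!·Σ² = 2/77  (sign -1)
sum: t=0:+1/576 t=1:−1/72 = -7/576
3j²(3 4 3; 2 0 -2) = Δ·Π!·Σ² = 7/198  (sign +1)
combine: 4πI² = 441·2/77·7/198 = 49/121
take √, sign -1: I = -0.17951487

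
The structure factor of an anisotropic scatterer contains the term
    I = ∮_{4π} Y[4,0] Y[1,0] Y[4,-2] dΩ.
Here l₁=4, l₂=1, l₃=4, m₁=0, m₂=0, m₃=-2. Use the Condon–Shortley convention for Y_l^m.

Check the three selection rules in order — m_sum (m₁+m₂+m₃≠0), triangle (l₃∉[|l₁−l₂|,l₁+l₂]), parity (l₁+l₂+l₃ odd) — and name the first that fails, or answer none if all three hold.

azimuthal sum: 0 + 0 − 2 = -2  ✗
3 ≤ 4 ≤ 5 (triangle on l)
L = 4 + 1 + 4 = 9 (odd)

m_sum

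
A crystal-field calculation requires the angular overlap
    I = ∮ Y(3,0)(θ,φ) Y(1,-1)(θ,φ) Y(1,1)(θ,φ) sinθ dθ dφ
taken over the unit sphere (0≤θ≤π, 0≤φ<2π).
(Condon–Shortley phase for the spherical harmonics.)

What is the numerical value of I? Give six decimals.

0.000000

l₃=1 ∉ [2,4] — triangle fails ⇒ I = 0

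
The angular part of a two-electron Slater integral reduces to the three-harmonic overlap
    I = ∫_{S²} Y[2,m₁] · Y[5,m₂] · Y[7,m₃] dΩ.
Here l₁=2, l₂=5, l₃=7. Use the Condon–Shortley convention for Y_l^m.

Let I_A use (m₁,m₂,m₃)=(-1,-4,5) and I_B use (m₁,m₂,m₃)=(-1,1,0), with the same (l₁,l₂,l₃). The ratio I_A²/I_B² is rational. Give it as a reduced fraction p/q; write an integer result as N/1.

88/49

l's match ⇒ only the (l;m) 3-j factors differ between A and B.
A: triangle coeff Δ(2,5,7) = 1/15015; Σ_t [0,0]: t=0:+1/2177280 = 1/2177280; (3j)²=8/273 [(2 5 7; -1 -4 5)], sign=+1
B: triangle coeff Δ(2,5,7) = 1/15015; Σ_t [0,0]: t=0:+1/103680 = 1/103680; (3j)²=7/429 [(2 5 7; -1 1 0)], sign=-1
I_A²/I_B² = (8/273)/(7/429) = 88/49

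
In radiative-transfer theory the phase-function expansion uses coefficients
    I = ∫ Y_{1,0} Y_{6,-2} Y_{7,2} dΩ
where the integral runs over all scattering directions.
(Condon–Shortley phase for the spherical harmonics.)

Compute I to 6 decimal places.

0.234717

Rules hold: Σm=0, L=14 even, 5≤7≤7.
N = 3·13·15 = 585
Δ = 0!·2!·12!/15! = 1/1365
Racah Σ t=0..0: t=0:+1/518400 = 1/518400
⇒ 3j(1 6 7; 0 0 0)² = 7/195, sgn -1
Racah Σ t=0..0: t=0:+1/967680 = 1/967680
⇒ 3j(1 6 7; 0 -2 2)² = 3/91, sgn -1
4πI² = N·(3j₀)²·(3jₘ)² = 9/13
I = +1·√(0.692308/4π) = 0.23471705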